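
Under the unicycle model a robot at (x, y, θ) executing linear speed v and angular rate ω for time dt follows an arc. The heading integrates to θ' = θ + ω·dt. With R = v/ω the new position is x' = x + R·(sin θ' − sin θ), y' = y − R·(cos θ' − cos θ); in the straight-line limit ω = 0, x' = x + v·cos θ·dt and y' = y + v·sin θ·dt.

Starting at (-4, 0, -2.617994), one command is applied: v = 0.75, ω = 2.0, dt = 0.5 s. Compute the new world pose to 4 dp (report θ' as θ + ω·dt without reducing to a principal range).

θ' = -2.6180 + 2.0·0.5 = -1.6180
R = v/ω = 0.75/2.0 = 0.3750
x' = -4 + 0.3750·(sin -1.6180 − sin -2.6180) = -4.1871
y' = 0 − 0.3750·(cos -1.6180 − cos -2.6180) = -0.3071

(-4.1871, -0.3071, -1.6180)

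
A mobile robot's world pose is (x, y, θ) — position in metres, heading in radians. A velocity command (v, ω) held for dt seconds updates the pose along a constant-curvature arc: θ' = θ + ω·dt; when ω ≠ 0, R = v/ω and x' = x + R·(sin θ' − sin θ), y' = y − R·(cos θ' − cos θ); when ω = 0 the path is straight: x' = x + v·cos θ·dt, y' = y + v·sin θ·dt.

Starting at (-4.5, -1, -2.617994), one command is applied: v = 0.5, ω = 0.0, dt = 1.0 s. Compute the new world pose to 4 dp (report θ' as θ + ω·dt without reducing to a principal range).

θ' = -2.6180 + 0.0·1.0 = -2.6180
ω = 0 → straight: x' = -4.5 + 0.5·cos(-2.6180)·1.0 = -4.9330
y' = -1 + 0.5·sin(-2.6180)·1.0 = -1.2500

(-4.9330, -1.2500, -2.6180)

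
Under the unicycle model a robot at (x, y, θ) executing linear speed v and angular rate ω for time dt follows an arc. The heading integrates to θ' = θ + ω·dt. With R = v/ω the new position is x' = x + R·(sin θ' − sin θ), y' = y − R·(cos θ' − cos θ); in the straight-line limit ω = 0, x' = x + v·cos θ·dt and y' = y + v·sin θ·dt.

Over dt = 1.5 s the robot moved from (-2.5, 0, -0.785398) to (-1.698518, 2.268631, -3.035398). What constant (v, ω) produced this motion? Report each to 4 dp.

v = -2.0000, ω = -1.5000

Δθ = -3.035398 − -0.785398 = -2.250000
ω = Δθ/dt = -2.250000/1.5 = -1.5000
R = −Δy/(cos θ' − cos θ) = 1.3333
v = R·ω = 1.3333·-1.5000 = -2.0000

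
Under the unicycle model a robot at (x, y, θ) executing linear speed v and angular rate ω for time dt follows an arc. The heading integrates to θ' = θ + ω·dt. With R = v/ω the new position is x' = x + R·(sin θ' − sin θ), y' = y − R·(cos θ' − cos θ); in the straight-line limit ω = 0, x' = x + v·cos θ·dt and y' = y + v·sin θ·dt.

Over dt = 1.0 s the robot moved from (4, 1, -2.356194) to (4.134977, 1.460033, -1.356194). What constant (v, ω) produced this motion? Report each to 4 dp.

Δθ = -1.356194 − -2.356194 = 1.000000
ω = Δθ/dt = 1.000000/1.0 = 1.0000
R = −Δy/(cos θ' − cos θ) = -0.5000
v = R·ω = -0.5000·1.0000 = -0.5000

v = -0.5000, ω = 1.0000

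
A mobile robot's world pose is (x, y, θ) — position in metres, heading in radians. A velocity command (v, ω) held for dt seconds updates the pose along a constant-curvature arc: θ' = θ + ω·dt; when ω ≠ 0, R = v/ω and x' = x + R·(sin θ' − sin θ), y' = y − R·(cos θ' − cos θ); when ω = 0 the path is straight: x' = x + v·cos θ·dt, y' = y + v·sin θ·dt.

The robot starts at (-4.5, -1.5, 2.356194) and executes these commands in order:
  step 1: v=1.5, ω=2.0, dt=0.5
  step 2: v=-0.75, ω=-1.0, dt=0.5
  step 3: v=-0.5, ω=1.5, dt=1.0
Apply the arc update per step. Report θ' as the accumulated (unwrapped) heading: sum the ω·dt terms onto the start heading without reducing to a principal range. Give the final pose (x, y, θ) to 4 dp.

step 1: θ'=3.3562 (R=0.7500) → pose (-5.1900, -1.2975, 3.3562)
step 2: θ'=2.8562 (R=0.7500) → pose (-4.8192, -1.3107, 2.8562)
step 3: θ'=4.3562 (R=-0.3333) → pose (-4.4129, -1.1071, 4.3562)

(-4.4129, -1.1071, 4.3562)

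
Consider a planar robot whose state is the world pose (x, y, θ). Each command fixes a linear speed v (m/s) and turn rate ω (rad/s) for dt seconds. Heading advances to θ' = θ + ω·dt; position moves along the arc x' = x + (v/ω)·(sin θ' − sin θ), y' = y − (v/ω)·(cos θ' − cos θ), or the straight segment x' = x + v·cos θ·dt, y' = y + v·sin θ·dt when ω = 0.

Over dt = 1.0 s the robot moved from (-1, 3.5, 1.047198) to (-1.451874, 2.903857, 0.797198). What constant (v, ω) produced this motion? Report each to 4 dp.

Δθ = 0.797198 − 1.047198 = -0.250000
ω = Δθ/dt = -0.250000/1.0 = -0.2500
R = −Δy/(cos θ' − cos θ) = 3.0000
v = R·ω = 3.0000·-0.2500 = -0.7500

v = -0.7500, ω = -0.2500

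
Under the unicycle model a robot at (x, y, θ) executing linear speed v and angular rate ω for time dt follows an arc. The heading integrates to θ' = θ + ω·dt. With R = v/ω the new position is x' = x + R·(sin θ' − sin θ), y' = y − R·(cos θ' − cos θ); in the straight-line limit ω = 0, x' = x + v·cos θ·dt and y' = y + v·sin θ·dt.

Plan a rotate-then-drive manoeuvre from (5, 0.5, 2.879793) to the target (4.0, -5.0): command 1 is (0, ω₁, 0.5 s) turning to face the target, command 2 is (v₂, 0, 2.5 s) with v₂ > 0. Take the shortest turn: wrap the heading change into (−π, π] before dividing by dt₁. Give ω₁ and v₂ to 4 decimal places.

heading to target = atan2(-5−0.5, 4−5) = -1.7506
Δθ = wrap(-1.7506 − 2.8798) = 1.6527; ω₁ = Δθ/dt₁ = 3.3055
distance = √((4−5)² + (-5−0.5)²) = 5.5902; v₂ = distance/dt₂ = 2.2361

ω₁ = 3.3055, v₂ = 2.2361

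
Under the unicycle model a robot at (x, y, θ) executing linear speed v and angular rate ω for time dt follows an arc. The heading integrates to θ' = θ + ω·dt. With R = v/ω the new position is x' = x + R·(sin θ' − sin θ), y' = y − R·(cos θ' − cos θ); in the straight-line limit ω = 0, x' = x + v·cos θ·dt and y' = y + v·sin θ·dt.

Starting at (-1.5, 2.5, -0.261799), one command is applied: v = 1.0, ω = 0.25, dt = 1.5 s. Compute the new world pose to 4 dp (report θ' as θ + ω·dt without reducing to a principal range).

(-0.0129, 2.3893, 0.1132)

θ' = -0.2618 + 0.25·1.5 = 0.1132
R = v/ω = 1.0/0.25 = 4.0000
x' = -1.5 + 4.0000·(sin 0.1132 − sin -0.2618) = -0.0129
y' = 2.5 − 4.0000·(cos 0.1132 − cos -0.2618) = 2.3893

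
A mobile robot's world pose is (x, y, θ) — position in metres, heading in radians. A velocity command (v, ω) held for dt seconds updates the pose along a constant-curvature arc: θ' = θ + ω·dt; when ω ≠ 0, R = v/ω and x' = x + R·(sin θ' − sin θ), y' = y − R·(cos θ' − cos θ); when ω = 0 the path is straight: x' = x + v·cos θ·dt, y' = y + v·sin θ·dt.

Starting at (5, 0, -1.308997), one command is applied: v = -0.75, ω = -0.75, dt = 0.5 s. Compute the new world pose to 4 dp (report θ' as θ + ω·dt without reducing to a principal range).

(4.9723, 0.3718, -1.6840)

θ' = -1.3090 + -0.75·0.5 = -1.6840
R = v/ω = -0.75/-0.75 = 1.0000
x' = 5 + 1.0000·(sin -1.6840 − sin -1.3090) = 4.9723
y' = 0 − 1.0000·(cos -1.6840 − cos -1.3090) = 0.3718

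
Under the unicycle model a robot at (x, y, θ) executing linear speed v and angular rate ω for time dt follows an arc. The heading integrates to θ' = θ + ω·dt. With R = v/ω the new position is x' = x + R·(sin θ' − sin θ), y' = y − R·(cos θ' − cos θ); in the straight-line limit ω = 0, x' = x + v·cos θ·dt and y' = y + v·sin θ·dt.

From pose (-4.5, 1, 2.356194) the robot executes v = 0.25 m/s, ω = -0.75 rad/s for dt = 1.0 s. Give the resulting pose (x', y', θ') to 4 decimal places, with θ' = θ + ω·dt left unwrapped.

θ' = 2.3562 + -0.75·1.0 = 1.6062
R = v/ω = 0.25/-0.75 = -0.3333
x' = -4.5 + -0.3333·(sin 1.6062 − sin 2.3562) = -4.5974
y' = 1 − -0.3333·(cos 1.6062 − cos 2.3562) = 1.2239

(-4.5974, 1.2239, 1.6062)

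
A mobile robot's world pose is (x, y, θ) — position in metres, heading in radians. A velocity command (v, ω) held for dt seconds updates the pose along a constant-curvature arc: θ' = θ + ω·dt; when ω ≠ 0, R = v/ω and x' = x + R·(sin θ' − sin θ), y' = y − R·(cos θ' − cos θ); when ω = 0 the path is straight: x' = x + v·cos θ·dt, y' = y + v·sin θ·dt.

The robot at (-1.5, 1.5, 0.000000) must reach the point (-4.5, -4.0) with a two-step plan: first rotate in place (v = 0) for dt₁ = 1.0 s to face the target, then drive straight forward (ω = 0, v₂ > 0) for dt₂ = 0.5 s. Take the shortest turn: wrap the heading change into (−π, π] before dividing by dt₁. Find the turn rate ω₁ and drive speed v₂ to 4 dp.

heading to target = atan2(-4−1.5, -4.5−-1.5) = -2.0701
Δθ = wrap(-2.0701 − 0.0000) = -2.0701; ω₁ = Δθ/dt₁ = -2.0701
distance = √((-4.5−-1.5)² + (-4−1.5)²) = 6.2650; v₂ = distance/dt₂ = 12.5300

ω₁ = -2.0701, v₂ = 12.5300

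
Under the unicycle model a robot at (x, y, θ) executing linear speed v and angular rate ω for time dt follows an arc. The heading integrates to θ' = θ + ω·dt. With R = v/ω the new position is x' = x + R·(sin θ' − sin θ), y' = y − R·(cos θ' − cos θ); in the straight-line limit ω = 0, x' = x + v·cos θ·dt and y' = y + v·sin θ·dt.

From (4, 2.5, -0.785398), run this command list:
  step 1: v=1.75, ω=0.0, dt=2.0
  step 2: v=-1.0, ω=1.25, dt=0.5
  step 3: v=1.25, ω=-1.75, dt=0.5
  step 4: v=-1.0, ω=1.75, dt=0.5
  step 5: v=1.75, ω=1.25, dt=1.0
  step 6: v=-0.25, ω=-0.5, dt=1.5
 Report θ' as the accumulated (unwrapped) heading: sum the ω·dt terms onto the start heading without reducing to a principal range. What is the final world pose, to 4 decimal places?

(7.3250, 0.6751, 0.3396)

step 1: θ'=-0.7854 (straight) → pose (6.4749, 0.0251, -0.7854)
step 2: θ'=-0.1604 (R=-0.8000) → pose (6.0370, 0.2492, -0.1604)
step 3: θ'=-1.0354 (R=-0.7143) → pose (6.5372, -0.0915, -1.0354)
step 4: θ'=-0.1604 (R=-0.5714) → pose (6.1370, 0.1810, -0.1604)
step 5: θ'=1.0896 (R=1.4000) → pose (7.6016, 0.9151, 1.0896)
step 6: θ'=0.3396 (R=0.5000) → pose (7.3250, 0.6751, 0.3396)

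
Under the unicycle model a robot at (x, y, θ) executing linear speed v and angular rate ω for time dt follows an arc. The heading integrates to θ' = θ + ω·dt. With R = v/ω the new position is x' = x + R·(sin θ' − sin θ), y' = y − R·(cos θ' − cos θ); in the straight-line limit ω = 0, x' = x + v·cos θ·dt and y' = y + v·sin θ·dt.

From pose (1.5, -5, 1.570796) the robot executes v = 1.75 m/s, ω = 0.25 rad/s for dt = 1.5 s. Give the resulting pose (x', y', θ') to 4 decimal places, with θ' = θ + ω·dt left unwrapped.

θ' = 1.5708 + 0.25·1.5 = 1.9458
R = v/ω = 1.75/0.25 = 7.0000
x' = 1.5 + 7.0000·(sin 1.9458 − sin 1.5708) = 1.0136
y' = -5 − 7.0000·(cos 1.9458 − cos 1.5708) = -2.4361

(1.0136, -2.4361, 1.9458)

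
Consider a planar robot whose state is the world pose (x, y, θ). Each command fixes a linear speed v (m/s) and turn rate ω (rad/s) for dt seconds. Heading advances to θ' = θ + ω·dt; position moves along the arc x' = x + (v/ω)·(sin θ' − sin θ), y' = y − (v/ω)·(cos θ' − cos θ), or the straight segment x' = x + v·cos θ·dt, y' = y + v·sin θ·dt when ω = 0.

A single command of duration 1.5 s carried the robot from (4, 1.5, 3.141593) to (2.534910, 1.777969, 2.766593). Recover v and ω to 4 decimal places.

v = 1.0000, ω = -0.2500

Δθ = 2.766593 − 3.141593 = -0.375000
ω = Δθ/dt = -0.375000/1.5 = -0.2500
R = Δx/(sin θ' − sin θ) = -4.0000
v = R·ω = -4.0000·-0.2500 = 1.0000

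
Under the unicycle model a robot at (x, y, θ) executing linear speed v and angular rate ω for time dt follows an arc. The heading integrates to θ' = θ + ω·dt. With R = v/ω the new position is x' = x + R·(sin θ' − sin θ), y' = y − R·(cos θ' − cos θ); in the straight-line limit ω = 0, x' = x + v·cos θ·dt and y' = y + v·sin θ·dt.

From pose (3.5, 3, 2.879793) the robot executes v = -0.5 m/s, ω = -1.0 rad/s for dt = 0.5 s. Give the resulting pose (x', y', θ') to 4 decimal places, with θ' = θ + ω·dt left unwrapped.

θ' = 2.8798 + -1.0·0.5 = 2.3798
R = v/ω = -0.5/-1.0 = 0.5000
x' = 3.5 + 0.5000·(sin 2.3798 − sin 2.8798) = 3.7157
y' = 3 − 0.5000·(cos 2.3798 − cos 2.8798) = 2.8788

(3.7157, 2.8788, 2.3798)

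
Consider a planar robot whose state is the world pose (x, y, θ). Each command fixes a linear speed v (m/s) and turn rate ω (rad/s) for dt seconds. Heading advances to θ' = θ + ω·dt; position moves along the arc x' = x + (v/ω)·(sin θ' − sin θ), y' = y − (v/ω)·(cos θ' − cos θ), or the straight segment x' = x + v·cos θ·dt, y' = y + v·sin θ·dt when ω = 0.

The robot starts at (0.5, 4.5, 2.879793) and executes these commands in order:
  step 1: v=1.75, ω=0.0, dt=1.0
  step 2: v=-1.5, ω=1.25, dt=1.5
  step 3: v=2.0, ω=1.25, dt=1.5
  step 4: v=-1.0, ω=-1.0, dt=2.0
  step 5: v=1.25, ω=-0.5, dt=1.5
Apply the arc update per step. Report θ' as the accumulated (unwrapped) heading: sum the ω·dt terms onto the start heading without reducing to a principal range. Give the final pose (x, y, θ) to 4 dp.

step 1: θ'=2.8798 (straight) → pose (-1.1904, 4.9529, 2.8798)
step 2: θ'=4.7548 (R=-1.2000) → pose (0.3191, 6.1629, 4.7548)
step 3: θ'=6.6298 (R=1.6000) → pose (2.4612, 4.7259, 6.6298)
step 4: θ'=4.6298 (R=1.0000) → pose (1.1249, 5.7489, 4.6298)
step 5: θ'=3.8798 (R=-2.5000) → pose (0.3158, 4.1060, 3.8798)

(0.3158, 4.1060, 3.8798)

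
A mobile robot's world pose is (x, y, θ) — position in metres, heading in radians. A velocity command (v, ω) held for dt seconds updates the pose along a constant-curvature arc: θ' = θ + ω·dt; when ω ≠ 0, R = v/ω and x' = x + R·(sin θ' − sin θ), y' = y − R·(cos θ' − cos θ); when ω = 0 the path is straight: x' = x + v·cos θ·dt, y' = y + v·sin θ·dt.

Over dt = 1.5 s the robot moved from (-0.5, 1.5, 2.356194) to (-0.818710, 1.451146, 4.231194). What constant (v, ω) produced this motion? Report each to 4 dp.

v = 0.2500, ω = 1.2500

Δθ = 4.231194 − 2.356194 = 1.875000
ω = Δθ/dt = 1.875000/1.5 = 1.2500
R = Δx/(sin θ' − sin θ) = 0.2000
v = R·ω = 0.2000·1.2500 = 0.2500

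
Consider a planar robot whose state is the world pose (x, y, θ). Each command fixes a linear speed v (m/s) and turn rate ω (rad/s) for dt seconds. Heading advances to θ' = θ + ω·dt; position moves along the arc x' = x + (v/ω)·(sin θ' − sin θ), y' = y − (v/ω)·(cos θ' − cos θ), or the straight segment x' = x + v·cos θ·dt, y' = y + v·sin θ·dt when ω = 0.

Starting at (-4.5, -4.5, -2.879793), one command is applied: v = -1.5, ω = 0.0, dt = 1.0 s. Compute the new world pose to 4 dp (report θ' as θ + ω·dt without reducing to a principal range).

(-3.0511, -4.1118, -2.8798)

θ' = -2.8798 + 0.0·1.0 = -2.8798
ω = 0 → straight: x' = -4.5 + -1.5·cos(-2.8798)·1.0 = -3.0511
y' = -4.5 + -1.5·sin(-2.8798)·1.0 = -4.1118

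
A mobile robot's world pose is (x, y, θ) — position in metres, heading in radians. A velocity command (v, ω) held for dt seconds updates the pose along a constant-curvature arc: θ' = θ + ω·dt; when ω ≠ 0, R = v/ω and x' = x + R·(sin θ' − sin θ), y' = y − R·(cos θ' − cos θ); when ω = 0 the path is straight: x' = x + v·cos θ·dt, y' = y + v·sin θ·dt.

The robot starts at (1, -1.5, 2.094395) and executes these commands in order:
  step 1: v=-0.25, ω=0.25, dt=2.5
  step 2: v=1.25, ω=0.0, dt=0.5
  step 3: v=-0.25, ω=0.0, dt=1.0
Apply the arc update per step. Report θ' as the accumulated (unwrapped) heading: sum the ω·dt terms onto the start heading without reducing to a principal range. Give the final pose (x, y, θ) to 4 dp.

(1.1142, -1.7585, 2.7194)

step 1: θ'=2.7194 (R=-1.0000) → pose (1.4563, -1.9122, 2.7194)
step 2: θ'=2.7194 (straight) → pose (0.8861, -1.6561, 2.7194)
step 3: θ'=2.7194 (straight) → pose (1.1142, -1.7585, 2.7194)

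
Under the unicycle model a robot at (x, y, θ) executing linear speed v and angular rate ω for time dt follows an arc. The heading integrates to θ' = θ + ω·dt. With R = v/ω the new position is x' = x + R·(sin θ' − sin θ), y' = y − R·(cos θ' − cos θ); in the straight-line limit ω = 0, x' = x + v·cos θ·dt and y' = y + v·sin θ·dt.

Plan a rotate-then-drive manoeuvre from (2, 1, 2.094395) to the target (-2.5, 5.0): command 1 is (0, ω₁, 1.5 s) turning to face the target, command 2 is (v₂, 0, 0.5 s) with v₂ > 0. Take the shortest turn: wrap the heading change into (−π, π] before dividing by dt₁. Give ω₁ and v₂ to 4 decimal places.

heading to target = atan2(5−1, -2.5−2) = 2.4150
Δθ = wrap(2.4150 − 2.0944) = 0.3206; ω₁ = Δθ/dt₁ = 0.2137
distance = √((-2.5−2)² + (5−1)²) = 6.0208; v₂ = distance/dt₂ = 12.0416

ω₁ = 0.2137, v₂ = 12.0416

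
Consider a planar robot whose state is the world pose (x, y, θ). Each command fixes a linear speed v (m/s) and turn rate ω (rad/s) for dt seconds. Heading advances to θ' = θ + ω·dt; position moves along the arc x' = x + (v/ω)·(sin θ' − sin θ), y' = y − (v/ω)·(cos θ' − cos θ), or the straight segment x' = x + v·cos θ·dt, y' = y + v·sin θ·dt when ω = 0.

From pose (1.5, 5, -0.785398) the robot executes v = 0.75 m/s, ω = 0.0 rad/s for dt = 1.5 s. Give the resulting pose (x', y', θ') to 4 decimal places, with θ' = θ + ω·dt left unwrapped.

θ' = -0.7854 + 0.0·1.5 = -0.7854
ω = 0 → straight: x' = 1.5 + 0.75·cos(-0.7854)·1.5 = 2.2955
y' = 5 + 0.75·sin(-0.7854)·1.5 = 4.2045

(2.2955, 4.2045, -0.7854)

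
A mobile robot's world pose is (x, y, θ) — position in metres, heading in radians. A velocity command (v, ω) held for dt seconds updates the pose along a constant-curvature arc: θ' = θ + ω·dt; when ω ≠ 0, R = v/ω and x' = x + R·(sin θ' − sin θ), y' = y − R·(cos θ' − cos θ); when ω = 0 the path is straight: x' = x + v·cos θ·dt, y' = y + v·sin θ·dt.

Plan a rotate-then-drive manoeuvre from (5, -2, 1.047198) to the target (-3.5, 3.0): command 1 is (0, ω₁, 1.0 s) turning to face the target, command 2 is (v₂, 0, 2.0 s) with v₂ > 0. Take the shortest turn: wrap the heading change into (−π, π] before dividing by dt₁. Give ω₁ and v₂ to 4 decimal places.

ω₁ = 1.5627, v₂ = 4.9308

heading to target = atan2(3−-2, -3.5−5) = 2.6099
Δθ = wrap(2.6099 − 1.0472) = 1.5627; ω₁ = Δθ/dt₁ = 1.5627
distance = √((-3.5−5)² + (3−-2)²) = 9.8615; v₂ = distance/dt₂ = 4.9308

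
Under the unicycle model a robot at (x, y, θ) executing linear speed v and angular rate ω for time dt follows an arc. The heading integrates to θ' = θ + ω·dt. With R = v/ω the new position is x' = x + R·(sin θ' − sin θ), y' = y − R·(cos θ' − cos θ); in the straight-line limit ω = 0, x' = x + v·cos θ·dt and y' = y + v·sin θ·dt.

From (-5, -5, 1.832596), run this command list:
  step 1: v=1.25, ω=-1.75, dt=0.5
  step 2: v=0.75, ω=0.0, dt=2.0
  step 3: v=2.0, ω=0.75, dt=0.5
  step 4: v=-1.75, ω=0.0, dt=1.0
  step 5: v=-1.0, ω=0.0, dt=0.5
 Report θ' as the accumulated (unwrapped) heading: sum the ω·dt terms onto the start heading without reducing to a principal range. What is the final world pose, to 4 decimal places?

(-4.1513, -4.4584, 1.3326)

step 1: θ'=0.9576 (R=-0.7143) → pose (-4.8942, -4.4041, 0.9576)
step 2: θ'=0.9576 (straight) → pose (-4.0310, -3.1774, 0.9576)
step 3: θ'=1.3326 (R=2.6667) → pose (-3.6204, -2.2719, 1.3326)
step 4: θ'=1.3326 (straight) → pose (-4.0333, -3.9725, 1.3326)
step 5: θ'=1.3326 (straight) → pose (-4.1513, -4.4584, 1.3326)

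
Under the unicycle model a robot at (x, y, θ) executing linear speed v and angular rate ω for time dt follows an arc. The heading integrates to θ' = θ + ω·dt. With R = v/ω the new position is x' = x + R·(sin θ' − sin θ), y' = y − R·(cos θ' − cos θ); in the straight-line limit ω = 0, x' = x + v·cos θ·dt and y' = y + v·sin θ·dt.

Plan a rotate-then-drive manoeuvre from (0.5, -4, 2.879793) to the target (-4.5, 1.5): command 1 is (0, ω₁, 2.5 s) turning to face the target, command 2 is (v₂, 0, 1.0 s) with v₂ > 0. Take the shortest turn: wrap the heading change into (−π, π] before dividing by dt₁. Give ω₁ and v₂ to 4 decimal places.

ω₁ = -0.2285, v₂ = 7.4330

heading to target = atan2(1.5−-4, -4.5−0.5) = 2.3086
Δθ = wrap(2.3086 − 2.8798) = -0.5712; ω₁ = Δθ/dt₁ = -0.2285
distance = √((-4.5−0.5)² + (1.5−-4)²) = 7.4330; v₂ = distance/dt₂ = 7.4330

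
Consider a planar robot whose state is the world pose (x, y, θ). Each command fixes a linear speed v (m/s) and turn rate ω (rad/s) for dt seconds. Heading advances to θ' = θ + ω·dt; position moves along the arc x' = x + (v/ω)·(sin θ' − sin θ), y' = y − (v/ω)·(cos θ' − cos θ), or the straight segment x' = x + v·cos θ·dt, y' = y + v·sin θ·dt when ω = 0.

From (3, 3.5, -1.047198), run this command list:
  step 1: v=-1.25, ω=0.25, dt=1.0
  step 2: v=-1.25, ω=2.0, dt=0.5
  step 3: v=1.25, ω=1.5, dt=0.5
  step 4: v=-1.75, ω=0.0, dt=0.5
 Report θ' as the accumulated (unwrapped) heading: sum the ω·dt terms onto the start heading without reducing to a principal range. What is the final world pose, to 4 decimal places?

(1.6782, 4.2893, 0.9528)

step 1: θ'=-0.7972 (R=-5.0000) → pose (2.2469, 4.4936, -0.7972)
step 2: θ'=0.2028 (R=-0.6250) → pose (1.6739, 4.6691, 0.2028)
step 3: θ'=0.9528 (R=0.8333) → pose (2.1852, 5.0025, 0.9528)
step 4: θ'=0.9528 (straight) → pose (1.6782, 4.2893, 0.9528)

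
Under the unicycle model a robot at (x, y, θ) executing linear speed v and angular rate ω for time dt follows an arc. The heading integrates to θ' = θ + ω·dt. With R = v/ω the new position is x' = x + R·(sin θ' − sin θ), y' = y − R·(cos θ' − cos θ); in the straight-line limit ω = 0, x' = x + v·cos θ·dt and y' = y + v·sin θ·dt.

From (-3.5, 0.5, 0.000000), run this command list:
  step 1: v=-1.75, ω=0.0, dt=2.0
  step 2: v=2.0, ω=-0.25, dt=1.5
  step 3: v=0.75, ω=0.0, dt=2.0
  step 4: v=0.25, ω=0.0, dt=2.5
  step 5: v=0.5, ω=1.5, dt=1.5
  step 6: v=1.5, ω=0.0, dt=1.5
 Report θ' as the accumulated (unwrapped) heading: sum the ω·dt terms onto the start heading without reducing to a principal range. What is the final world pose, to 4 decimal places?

(-2.3263, 1.7224, 1.8750)

step 1: θ'=0.0000 (straight) → pose (-7.0000, 0.5000, 0.0000)
step 2: θ'=-0.3750 (R=-8.0000) → pose (-4.0698, -0.0559, -0.3750)
step 3: θ'=-0.3750 (straight) → pose (-2.6741, -0.6053, -0.3750)
step 4: θ'=-0.3750 (straight) → pose (-2.0925, -0.8343, -0.3750)
step 5: θ'=1.8750 (R=0.3333) → pose (-1.6524, -0.4243, 1.8750)
step 6: θ'=1.8750 (straight) → pose (-2.3263, 1.7224, 1.8750)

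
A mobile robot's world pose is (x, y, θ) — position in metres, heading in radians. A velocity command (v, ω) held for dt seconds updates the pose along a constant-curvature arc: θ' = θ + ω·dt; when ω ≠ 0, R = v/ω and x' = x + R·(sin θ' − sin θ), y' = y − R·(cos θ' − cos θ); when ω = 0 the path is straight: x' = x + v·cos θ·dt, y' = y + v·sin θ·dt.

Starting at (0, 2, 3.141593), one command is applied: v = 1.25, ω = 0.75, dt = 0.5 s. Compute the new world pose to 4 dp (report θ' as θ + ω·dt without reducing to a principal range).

(-0.6105, 1.8842, 3.5166)

θ' = 3.1416 + 0.75·0.5 = 3.5166
R = v/ω = 1.25/0.75 = 1.6667
x' = 0 + 1.6667·(sin 3.5166 − sin 3.1416) = -0.6105
y' = 2 − 1.6667·(cos 3.5166 − cos 3.1416) = 1.8842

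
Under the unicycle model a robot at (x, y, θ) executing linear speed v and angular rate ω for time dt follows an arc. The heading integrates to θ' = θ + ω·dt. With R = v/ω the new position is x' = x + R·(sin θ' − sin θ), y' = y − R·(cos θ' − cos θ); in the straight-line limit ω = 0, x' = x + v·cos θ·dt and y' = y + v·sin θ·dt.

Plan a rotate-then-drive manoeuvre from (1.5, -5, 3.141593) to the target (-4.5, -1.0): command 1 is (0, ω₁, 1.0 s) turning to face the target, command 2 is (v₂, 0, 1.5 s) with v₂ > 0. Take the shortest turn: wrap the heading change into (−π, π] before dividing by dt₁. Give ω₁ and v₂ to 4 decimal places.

ω₁ = -0.5880, v₂ = 4.8074

heading to target = atan2(-1−-5, -4.5−1.5) = 2.5536
Δθ = wrap(2.5536 − 3.1416) = -0.5880; ω₁ = Δθ/dt₁ = -0.5880
distance = √((-4.5−1.5)² + (-1−-5)²) = 7.2111; v₂ = distance/dt₂ = 4.8074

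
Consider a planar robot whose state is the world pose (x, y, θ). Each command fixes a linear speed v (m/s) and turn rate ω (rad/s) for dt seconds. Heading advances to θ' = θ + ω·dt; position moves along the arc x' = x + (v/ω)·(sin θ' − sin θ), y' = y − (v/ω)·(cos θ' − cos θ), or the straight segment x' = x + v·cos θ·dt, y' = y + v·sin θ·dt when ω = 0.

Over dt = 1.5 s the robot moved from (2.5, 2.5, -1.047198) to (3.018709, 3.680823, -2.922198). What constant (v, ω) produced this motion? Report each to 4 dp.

Δθ = -2.922198 − -1.047198 = -1.875000
ω = Δθ/dt = -1.875000/1.5 = -1.2500
R = −Δy/(cos θ' − cos θ) = 0.8000
v = R·ω = 0.8000·-1.2500 = -1.0000

v = -1.0000, ω = -1.2500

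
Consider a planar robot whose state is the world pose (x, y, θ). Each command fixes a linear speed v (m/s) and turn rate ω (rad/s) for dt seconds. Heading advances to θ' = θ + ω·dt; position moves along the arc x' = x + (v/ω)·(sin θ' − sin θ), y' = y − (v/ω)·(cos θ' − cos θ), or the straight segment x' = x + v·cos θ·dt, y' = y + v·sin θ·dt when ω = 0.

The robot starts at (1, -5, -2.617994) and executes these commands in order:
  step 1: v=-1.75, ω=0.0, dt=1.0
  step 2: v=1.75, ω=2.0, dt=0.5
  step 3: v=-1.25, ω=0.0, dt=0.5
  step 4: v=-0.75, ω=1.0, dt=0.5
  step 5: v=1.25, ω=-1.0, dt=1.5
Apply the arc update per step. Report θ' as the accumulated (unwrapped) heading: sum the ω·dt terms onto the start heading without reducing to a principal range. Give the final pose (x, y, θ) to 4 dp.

(1.5347, -5.4831, -2.6180)

step 1: θ'=-2.6180 (straight) → pose (2.5155, -4.1250, -2.6180)
step 2: θ'=-1.6180 (R=0.8750) → pose (2.0790, -4.8415, -1.6180)
step 3: θ'=-1.6180 (straight) → pose (2.1085, -4.2172, -1.6180)
step 4: θ'=-1.1180 (R=-0.7500) → pose (2.0338, -3.8537, -1.1180)
step 5: θ'=-2.6180 (R=-1.2500) → pose (1.5347, -5.4831, -2.6180)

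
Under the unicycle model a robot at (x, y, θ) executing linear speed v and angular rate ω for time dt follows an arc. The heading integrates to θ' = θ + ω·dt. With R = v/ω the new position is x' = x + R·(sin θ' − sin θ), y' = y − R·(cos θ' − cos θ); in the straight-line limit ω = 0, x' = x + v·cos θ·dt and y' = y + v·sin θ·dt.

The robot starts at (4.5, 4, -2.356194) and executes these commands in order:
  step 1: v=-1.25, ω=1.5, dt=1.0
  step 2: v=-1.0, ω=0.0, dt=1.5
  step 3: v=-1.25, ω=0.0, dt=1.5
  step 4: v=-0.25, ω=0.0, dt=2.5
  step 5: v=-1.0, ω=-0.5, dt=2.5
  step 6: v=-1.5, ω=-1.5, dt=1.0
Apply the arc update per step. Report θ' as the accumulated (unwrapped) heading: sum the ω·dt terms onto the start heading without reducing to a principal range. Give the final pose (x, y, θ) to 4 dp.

step 1: θ'=-0.8562 (R=-0.8333) → pose (4.5402, 5.1354, -0.8562)
step 2: θ'=-0.8562 (straight) → pose (3.5572, 6.2684, -0.8562)
step 3: θ'=-0.8562 (straight) → pose (2.3285, 7.6847, -0.8562)
step 4: θ'=-0.8562 (straight) → pose (1.9189, 8.1568, -0.8562)
step 5: θ'=-2.1062 (R=2.0000) → pose (1.7095, 10.4878, -2.1062)
step 6: θ'=-3.6062 (R=1.0000) → pose (3.0176, 10.8716, -3.6062)

(3.0176, 10.8716, -3.6062)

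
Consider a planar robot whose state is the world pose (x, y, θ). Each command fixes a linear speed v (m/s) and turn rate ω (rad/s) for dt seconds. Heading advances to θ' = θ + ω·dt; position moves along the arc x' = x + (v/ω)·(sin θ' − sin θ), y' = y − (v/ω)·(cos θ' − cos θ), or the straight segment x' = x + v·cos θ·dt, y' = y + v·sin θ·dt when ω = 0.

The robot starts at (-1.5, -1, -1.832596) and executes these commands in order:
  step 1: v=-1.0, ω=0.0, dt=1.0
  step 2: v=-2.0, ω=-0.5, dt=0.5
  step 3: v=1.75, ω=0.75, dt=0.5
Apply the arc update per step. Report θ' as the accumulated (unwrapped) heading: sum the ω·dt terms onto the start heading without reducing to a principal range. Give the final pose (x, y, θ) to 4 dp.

step 1: θ'=-1.8326 (straight) → pose (-1.2412, -0.0341, -1.8326)
step 2: θ'=-2.0826 (R=4.0000) → pose (-0.8649, 0.8896, -2.0826)
step 3: θ'=-1.7076 (R=2.3333) → pose (-1.1421, 0.0651, -1.7076)

(-1.1421, 0.0651, -1.7076)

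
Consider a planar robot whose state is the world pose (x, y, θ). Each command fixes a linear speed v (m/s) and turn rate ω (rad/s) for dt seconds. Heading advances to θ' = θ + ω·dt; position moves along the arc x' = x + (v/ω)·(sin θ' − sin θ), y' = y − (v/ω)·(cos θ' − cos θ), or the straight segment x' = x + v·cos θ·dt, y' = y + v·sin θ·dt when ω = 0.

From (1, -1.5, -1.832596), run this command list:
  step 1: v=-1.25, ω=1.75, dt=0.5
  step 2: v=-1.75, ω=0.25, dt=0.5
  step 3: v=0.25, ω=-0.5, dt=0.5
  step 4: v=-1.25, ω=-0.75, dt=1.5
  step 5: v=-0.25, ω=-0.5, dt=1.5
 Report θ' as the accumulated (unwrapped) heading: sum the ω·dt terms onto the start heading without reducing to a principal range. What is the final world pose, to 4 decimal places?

step 1: θ'=-0.9576 (R=-0.7143) → pose (0.8942, -0.9041, -0.9576)
step 2: θ'=-0.8326 (R=-7.0000) → pose (0.3473, -0.2218, -0.8326)
step 3: θ'=-1.0826 (R=-0.5000) → pose (0.4190, -0.3237, -1.0826)
step 4: θ'=-2.2076 (R=1.6667) → pose (0.5510, 1.4490, -2.2076)
step 5: θ'=-2.9576 (R=0.5000) → pose (0.8615, 1.6433, -2.9576)

(0.8615, 1.6433, -2.9576)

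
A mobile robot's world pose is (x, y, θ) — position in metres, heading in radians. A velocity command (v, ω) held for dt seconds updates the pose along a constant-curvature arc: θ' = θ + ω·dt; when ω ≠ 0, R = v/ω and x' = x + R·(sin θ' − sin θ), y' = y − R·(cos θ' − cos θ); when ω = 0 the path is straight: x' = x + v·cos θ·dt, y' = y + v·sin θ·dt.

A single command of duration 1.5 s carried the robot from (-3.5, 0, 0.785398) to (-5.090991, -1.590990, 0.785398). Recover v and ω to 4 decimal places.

Δθ = 0.785398 − 0.785398 = 0.000000
ω = Δθ/dt = 0.000000/1.5 = 0.0000
ω = 0 → v = (Δx·cos θ + Δy·sin θ)/dt = -1.5000

v = -1.5000, ω = 0.0000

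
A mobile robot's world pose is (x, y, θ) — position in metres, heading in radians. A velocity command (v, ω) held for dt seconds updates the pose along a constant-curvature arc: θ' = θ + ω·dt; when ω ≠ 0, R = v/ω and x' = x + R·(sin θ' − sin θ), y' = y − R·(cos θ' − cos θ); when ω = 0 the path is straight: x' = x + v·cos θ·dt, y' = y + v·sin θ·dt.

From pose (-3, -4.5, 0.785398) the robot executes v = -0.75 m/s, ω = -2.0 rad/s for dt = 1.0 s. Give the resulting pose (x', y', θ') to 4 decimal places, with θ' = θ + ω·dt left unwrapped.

(-3.6166, -4.3656, -1.2146)

θ' = 0.7854 + -2.0·1.0 = -1.2146
R = v/ω = -0.75/-2.0 = 0.3750
x' = -3 + 0.3750·(sin -1.2146 − sin 0.7854) = -3.6166
y' = -4.5 − 0.3750·(cos -1.2146 − cos 0.7854) = -4.3656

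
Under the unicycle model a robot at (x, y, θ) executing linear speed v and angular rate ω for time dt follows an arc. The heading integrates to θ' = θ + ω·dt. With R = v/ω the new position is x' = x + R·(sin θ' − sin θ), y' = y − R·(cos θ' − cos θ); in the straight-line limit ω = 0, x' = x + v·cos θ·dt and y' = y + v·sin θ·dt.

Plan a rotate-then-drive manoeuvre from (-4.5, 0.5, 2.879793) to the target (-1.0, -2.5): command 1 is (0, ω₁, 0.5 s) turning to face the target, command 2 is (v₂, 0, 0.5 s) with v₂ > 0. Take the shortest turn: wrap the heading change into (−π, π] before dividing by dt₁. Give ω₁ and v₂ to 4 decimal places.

heading to target = atan2(-2.5−0.5, -1−-4.5) = -0.7086
Δθ = wrap(-0.7086 − 2.8798) = 2.6948; ω₁ = Δθ/dt₁ = 5.3895
distance = √((-1−-4.5)² + (-2.5−0.5)²) = 4.6098; v₂ = distance/dt₂ = 9.2195

ω₁ = 5.3895, v₂ = 9.2195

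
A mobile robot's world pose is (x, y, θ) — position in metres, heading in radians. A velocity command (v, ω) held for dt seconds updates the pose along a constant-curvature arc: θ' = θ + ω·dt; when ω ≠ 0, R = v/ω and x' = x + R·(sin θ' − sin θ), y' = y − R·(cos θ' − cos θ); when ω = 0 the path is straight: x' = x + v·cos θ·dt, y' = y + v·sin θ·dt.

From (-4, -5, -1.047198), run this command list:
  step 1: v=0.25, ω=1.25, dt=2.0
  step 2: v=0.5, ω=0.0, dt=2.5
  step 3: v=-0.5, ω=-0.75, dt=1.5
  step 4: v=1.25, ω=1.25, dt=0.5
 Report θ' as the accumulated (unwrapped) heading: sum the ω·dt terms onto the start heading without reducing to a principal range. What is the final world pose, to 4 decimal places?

(-3.4353, -3.8676, 0.9528)

step 1: θ'=1.4528 (R=0.2000) → pose (-3.6282, -4.9235, 1.4528)
step 2: θ'=1.4528 (straight) → pose (-3.4810, -3.6822, 1.4528)
step 3: θ'=0.3278 (R=0.6667) → pose (-3.9284, -4.2349, 0.3278)
step 4: θ'=0.9528 (R=1.0000) → pose (-3.4353, -3.8676, 0.9528)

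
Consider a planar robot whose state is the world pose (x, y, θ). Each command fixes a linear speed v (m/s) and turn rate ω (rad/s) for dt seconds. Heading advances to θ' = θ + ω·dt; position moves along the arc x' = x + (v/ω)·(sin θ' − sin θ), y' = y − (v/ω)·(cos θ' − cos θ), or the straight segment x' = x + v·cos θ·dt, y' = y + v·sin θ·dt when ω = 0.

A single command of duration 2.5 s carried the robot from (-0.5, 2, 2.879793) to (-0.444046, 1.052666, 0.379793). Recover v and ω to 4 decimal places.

v = -0.5000, ω = -1.0000

Δθ = 0.379793 − 2.879793 = -2.500000
ω = Δθ/dt = -2.500000/2.5 = -1.0000
R = −Δy/(cos θ' − cos θ) = 0.5000
v = R·ω = 0.5000·-1.0000 = -0.5000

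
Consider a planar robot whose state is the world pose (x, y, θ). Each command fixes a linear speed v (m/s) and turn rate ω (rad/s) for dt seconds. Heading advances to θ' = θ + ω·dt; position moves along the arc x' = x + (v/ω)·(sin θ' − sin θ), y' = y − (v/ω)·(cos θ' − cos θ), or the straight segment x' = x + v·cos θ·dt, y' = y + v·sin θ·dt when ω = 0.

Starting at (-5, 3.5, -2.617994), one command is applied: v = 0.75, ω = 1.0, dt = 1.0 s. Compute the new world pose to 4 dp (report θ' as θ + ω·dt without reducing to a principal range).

(-5.3742, 2.8859, -1.6180)

θ' = -2.6180 + 1.0·1.0 = -1.6180
R = v/ω = 0.75/1.0 = 0.7500
x' = -5 + 0.7500·(sin -1.6180 − sin -2.6180) = -5.3742
y' = 3.5 − 0.7500·(cos -1.6180 − cos -2.6180) = 2.8859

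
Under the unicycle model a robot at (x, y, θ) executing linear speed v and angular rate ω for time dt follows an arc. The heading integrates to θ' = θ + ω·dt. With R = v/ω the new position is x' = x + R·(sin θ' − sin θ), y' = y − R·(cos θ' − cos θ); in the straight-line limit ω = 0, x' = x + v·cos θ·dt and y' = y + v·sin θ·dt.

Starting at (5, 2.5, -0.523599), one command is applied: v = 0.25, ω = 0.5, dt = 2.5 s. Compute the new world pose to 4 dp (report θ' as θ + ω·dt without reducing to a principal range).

(5.5821, 2.5592, 0.7264)

θ' = -0.5236 + 0.5·2.5 = 0.7264
R = v/ω = 0.25/0.5 = 0.5000
x' = 5 + 0.5000·(sin 0.7264 − sin -0.5236) = 5.5821
y' = 2.5 − 0.5000·(cos 0.7264 − cos -0.5236) = 2.5592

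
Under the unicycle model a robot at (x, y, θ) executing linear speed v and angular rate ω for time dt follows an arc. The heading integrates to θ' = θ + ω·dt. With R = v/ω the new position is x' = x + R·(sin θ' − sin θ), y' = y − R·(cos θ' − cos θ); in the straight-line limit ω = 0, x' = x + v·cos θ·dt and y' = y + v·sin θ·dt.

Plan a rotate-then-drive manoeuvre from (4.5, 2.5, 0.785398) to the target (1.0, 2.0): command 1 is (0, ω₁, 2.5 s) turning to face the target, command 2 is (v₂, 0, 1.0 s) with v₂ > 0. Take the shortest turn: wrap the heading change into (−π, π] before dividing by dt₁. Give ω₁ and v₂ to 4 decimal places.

heading to target = atan2(2−2.5, 1−4.5) = -2.9997
Δθ = wrap(-2.9997 − 0.7854) = 2.4981; ω₁ = Δθ/dt₁ = 0.9992
distance = √((1−4.5)² + (2−2.5)²) = 3.5355; v₂ = distance/dt₂ = 3.5355

ω₁ = 0.9992, v₂ = 3.5355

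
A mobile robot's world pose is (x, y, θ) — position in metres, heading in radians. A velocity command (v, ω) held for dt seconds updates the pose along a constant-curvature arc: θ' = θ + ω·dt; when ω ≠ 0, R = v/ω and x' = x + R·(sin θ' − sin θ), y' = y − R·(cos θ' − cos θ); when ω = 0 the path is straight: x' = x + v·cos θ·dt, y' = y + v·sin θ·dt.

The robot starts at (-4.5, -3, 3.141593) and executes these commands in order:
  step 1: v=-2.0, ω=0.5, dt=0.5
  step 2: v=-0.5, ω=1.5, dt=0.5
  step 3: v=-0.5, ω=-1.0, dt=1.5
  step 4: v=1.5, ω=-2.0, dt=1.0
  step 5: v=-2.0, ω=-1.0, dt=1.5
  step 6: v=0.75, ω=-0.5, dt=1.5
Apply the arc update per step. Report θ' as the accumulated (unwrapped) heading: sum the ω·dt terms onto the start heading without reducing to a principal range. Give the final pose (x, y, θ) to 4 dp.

step 1: θ'=3.3916 (R=-4.0000) → pose (-3.5104, -2.8756, 3.3916)
step 2: θ'=4.1416 (R=-0.3333) → pose (-3.3124, -2.7328, 4.1416)
step 3: θ'=2.6416 (R=0.5000) → pose (-2.6519, -2.5641, 2.6416)
step 4: θ'=0.6416 (R=-0.7500) → pose (-2.7412, -1.3051, 0.6416)
step 5: θ'=-0.8584 (R=2.0000) → pose (-5.4517, -1.0101, -0.8584)
step 6: θ'=-1.6084 (R=-1.5000) → pose (-5.0880, -2.0470, -1.6084)

(-5.0880, -2.0470, -1.6084)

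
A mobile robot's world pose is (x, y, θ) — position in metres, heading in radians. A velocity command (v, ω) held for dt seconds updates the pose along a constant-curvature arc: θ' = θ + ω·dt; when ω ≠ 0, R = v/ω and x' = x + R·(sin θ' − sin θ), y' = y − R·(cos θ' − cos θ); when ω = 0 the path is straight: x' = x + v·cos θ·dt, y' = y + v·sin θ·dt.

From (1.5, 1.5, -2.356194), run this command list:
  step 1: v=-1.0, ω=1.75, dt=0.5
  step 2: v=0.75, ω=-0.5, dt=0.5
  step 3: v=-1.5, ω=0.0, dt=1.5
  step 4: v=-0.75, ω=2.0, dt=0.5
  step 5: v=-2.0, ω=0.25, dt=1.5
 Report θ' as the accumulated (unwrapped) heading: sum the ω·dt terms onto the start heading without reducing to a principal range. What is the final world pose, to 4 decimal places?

step 1: θ'=-1.4812 (R=-0.5714) → pose (1.6651, 1.9552, -1.4812)
step 2: θ'=-1.7312 (R=-1.5000) → pose (1.6518, 1.5814, -1.7312)
step 3: θ'=-1.7312 (straight) → pose (2.0112, 3.8025, -1.7312)
step 4: θ'=-0.7312 (R=-0.3750) → pose (1.8914, 4.1416, -0.7312)
step 5: θ'=-0.3562 (R=-8.0000) → pose (-0.6610, 5.6844, -0.3562)

(-0.6610, 5.6844, -0.3562)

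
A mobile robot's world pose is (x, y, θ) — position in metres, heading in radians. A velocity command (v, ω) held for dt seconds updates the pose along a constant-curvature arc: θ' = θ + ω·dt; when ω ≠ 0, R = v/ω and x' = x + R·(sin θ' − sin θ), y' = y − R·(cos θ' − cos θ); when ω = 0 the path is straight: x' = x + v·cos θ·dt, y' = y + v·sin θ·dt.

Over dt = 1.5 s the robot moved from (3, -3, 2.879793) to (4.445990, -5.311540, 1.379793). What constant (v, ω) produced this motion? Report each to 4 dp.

v = -2.0000, ω = -1.0000

Δθ = 1.379793 − 2.879793 = -1.500000
ω = Δθ/dt = -1.500000/1.5 = -1.0000
R = −Δy/(cos θ' − cos θ) = 2.0000
v = R·ω = 2.0000·-1.0000 = -2.0000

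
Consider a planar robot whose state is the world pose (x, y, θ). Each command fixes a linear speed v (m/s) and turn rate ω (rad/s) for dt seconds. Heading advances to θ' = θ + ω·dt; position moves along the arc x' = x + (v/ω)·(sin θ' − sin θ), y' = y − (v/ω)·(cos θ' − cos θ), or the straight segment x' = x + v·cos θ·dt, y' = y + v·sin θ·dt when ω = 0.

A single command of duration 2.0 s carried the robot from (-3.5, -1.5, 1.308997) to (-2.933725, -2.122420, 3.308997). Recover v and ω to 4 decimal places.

v = -0.5000, ω = 1.0000

Δθ = 3.308997 − 1.308997 = 2.000000
ω = Δθ/dt = 2.000000/2.0 = 1.0000
R = −Δy/(cos θ' − cos θ) = -0.5000
v = R·ω = -0.5000·1.0000 = -0.5000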